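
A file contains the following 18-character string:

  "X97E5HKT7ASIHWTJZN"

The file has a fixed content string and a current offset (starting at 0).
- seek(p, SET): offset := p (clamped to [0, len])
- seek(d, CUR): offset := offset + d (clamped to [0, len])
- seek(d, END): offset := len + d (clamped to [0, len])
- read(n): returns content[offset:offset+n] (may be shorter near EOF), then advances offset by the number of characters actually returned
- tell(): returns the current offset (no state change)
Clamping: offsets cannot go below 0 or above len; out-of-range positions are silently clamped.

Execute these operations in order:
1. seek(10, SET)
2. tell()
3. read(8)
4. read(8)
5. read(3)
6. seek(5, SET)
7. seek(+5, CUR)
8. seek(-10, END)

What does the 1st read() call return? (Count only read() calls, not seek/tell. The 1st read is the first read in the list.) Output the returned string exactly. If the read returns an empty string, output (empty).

Answer: SIHWTJZN

Derivation:
After 1 (seek(10, SET)): offset=10
After 2 (tell()): offset=10
After 3 (read(8)): returned 'SIHWTJZN', offset=18
After 4 (read(8)): returned '', offset=18
After 5 (read(3)): returned '', offset=18
After 6 (seek(5, SET)): offset=5
After 7 (seek(+5, CUR)): offset=10
After 8 (seek(-10, END)): offset=8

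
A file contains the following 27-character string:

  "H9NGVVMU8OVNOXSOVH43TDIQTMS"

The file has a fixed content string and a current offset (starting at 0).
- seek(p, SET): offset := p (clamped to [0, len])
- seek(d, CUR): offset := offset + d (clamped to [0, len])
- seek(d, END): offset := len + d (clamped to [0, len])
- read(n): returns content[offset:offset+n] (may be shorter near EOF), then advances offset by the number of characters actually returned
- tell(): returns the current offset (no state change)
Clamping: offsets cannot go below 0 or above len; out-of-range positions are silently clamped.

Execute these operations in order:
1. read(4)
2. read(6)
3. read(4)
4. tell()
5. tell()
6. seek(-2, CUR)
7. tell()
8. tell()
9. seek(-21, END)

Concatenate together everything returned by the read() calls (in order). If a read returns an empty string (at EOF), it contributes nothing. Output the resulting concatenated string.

Answer: H9NGVVMU8OVNOX

Derivation:
After 1 (read(4)): returned 'H9NG', offset=4
After 2 (read(6)): returned 'VVMU8O', offset=10
After 3 (read(4)): returned 'VNOX', offset=14
After 4 (tell()): offset=14
After 5 (tell()): offset=14
After 6 (seek(-2, CUR)): offset=12
After 7 (tell()): offset=12
After 8 (tell()): offset=12
After 9 (seek(-21, END)): offset=6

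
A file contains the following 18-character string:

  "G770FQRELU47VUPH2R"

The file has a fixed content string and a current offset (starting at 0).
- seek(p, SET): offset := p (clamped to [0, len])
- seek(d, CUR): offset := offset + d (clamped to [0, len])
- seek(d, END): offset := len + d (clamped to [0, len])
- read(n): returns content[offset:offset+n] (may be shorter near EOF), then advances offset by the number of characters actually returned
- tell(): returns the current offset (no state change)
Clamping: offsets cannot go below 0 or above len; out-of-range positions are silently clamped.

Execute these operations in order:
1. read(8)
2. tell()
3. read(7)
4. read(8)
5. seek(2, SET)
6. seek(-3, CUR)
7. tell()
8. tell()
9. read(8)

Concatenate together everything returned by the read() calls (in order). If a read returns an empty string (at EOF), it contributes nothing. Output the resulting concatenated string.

After 1 (read(8)): returned 'G770FQRE', offset=8
After 2 (tell()): offset=8
After 3 (read(7)): returned 'LU47VUP', offset=15
After 4 (read(8)): returned 'H2R', offset=18
After 5 (seek(2, SET)): offset=2
After 6 (seek(-3, CUR)): offset=0
After 7 (tell()): offset=0
After 8 (tell()): offset=0
After 9 (read(8)): returned 'G770FQRE', offset=8

Answer: G770FQRELU47VUPH2RG770FQRE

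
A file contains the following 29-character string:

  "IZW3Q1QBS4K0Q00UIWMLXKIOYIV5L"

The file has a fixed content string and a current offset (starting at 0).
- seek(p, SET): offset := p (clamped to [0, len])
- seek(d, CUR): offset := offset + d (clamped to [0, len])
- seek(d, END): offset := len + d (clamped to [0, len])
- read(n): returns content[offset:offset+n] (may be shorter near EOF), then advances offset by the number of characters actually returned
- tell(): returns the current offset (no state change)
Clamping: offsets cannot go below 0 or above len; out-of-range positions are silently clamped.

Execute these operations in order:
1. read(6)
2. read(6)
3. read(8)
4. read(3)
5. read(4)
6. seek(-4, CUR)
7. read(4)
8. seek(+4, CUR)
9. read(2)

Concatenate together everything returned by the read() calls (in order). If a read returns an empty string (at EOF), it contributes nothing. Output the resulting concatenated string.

After 1 (read(6)): returned 'IZW3Q1', offset=6
After 2 (read(6)): returned 'QBS4K0', offset=12
After 3 (read(8)): returned 'Q00UIWML', offset=20
After 4 (read(3)): returned 'XKI', offset=23
After 5 (read(4)): returned 'OYIV', offset=27
After 6 (seek(-4, CUR)): offset=23
After 7 (read(4)): returned 'OYIV', offset=27
After 8 (seek(+4, CUR)): offset=29
After 9 (read(2)): returned '', offset=29

Answer: IZW3Q1QBS4K0Q00UIWMLXKIOYIVOYIV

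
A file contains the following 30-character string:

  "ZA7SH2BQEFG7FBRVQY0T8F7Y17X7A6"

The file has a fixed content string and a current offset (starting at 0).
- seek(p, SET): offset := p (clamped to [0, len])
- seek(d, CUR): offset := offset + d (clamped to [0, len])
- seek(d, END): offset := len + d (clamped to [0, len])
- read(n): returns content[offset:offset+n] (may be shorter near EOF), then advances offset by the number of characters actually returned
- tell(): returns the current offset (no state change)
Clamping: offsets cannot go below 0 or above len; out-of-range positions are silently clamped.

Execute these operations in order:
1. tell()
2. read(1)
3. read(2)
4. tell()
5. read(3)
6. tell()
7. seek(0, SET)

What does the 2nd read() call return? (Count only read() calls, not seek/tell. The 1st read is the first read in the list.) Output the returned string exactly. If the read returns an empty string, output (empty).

After 1 (tell()): offset=0
After 2 (read(1)): returned 'Z', offset=1
After 3 (read(2)): returned 'A7', offset=3
After 4 (tell()): offset=3
After 5 (read(3)): returned 'SH2', offset=6
After 6 (tell()): offset=6
After 7 (seek(0, SET)): offset=0

Answer: A7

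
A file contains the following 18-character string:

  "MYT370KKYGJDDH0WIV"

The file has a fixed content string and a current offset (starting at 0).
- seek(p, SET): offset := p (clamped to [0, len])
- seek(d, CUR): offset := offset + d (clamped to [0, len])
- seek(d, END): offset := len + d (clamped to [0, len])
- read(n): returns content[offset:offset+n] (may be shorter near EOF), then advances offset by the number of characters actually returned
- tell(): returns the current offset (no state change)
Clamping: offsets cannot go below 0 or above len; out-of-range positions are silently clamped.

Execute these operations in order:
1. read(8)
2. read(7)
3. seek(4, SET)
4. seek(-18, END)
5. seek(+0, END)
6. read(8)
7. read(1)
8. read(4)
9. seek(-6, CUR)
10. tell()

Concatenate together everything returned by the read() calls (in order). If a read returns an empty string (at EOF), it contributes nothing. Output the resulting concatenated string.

Answer: MYT370KKYGJDDH0

Derivation:
After 1 (read(8)): returned 'MYT370KK', offset=8
After 2 (read(7)): returned 'YGJDDH0', offset=15
After 3 (seek(4, SET)): offset=4
After 4 (seek(-18, END)): offset=0
After 5 (seek(+0, END)): offset=18
After 6 (read(8)): returned '', offset=18
After 7 (read(1)): returned '', offset=18
After 8 (read(4)): returned '', offset=18
After 9 (seek(-6, CUR)): offset=12
After 10 (tell()): offset=12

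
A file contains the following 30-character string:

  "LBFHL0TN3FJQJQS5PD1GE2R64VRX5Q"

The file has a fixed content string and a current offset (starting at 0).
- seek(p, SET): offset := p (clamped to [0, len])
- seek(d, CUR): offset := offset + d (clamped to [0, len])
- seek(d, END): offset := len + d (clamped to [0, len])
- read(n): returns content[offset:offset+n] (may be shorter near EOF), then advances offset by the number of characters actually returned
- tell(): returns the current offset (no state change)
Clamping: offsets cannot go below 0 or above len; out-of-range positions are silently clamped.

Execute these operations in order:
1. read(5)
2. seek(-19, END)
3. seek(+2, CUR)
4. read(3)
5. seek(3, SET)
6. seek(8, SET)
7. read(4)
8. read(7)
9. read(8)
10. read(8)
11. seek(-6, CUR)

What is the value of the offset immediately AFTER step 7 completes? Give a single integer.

Answer: 12

Derivation:
After 1 (read(5)): returned 'LBFHL', offset=5
After 2 (seek(-19, END)): offset=11
After 3 (seek(+2, CUR)): offset=13
After 4 (read(3)): returned 'QS5', offset=16
After 5 (seek(3, SET)): offset=3
After 6 (seek(8, SET)): offset=8
After 7 (read(4)): returned '3FJQ', offset=12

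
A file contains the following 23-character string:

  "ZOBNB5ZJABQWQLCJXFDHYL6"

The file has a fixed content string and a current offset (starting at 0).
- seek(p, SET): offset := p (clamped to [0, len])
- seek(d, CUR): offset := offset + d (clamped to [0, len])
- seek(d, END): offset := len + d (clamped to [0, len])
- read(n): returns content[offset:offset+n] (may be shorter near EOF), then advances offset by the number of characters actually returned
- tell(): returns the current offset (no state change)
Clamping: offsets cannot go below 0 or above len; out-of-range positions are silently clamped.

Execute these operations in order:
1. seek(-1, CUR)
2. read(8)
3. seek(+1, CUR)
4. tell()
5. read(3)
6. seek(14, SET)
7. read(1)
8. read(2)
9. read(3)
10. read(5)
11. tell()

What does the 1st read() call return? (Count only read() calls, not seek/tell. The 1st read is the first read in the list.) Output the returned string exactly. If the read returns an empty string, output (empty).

Answer: ZOBNB5ZJ

Derivation:
After 1 (seek(-1, CUR)): offset=0
After 2 (read(8)): returned 'ZOBNB5ZJ', offset=8
After 3 (seek(+1, CUR)): offset=9
After 4 (tell()): offset=9
After 5 (read(3)): returned 'BQW', offset=12
After 6 (seek(14, SET)): offset=14
After 7 (read(1)): returned 'C', offset=15
After 8 (read(2)): returned 'JX', offset=17
After 9 (read(3)): returned 'FDH', offset=20
After 10 (read(5)): returned 'YL6', offset=23
After 11 (tell()): offset=23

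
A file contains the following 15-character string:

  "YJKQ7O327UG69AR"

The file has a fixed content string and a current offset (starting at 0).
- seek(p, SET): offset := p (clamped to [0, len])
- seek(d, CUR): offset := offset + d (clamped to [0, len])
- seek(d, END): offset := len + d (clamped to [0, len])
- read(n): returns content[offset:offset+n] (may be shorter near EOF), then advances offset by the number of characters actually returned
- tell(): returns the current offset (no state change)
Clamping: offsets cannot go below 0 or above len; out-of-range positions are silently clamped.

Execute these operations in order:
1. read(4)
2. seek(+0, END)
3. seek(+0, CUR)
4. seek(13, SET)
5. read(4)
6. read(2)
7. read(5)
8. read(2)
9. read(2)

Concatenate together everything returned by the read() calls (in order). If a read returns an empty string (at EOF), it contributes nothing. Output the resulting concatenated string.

After 1 (read(4)): returned 'YJKQ', offset=4
After 2 (seek(+0, END)): offset=15
After 3 (seek(+0, CUR)): offset=15
After 4 (seek(13, SET)): offset=13
After 5 (read(4)): returned 'AR', offset=15
After 6 (read(2)): returned '', offset=15
After 7 (read(5)): returned '', offset=15
After 8 (read(2)): returned '', offset=15
After 9 (read(2)): returned '', offset=15

Answer: YJKQAR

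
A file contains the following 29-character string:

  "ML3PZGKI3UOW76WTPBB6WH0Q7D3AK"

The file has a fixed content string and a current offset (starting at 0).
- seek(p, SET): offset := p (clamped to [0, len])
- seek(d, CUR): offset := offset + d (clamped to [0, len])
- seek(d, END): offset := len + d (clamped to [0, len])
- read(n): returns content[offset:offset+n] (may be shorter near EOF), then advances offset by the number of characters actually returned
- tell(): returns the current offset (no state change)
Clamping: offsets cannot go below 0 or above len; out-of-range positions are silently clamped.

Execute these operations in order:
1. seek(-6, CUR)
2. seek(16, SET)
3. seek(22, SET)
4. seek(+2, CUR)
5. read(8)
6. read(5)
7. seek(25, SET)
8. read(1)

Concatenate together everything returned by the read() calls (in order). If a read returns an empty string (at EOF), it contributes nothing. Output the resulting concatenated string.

Answer: 7D3AKD

Derivation:
After 1 (seek(-6, CUR)): offset=0
After 2 (seek(16, SET)): offset=16
After 3 (seek(22, SET)): offset=22
After 4 (seek(+2, CUR)): offset=24
After 5 (read(8)): returned '7D3AK', offset=29
After 6 (read(5)): returned '', offset=29
After 7 (seek(25, SET)): offset=25
After 8 (read(1)): returned 'D', offset=26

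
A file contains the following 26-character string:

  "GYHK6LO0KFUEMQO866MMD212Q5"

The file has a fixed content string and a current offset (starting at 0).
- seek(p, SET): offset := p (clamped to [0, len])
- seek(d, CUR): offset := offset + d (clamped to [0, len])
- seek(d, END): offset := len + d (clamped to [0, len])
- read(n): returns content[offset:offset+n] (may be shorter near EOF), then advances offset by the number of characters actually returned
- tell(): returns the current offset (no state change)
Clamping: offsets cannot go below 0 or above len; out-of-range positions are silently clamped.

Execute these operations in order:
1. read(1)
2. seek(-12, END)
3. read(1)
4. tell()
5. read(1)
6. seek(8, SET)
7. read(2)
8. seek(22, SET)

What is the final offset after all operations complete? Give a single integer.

Answer: 22

Derivation:
After 1 (read(1)): returned 'G', offset=1
After 2 (seek(-12, END)): offset=14
After 3 (read(1)): returned 'O', offset=15
After 4 (tell()): offset=15
After 5 (read(1)): returned '8', offset=16
After 6 (seek(8, SET)): offset=8
After 7 (read(2)): returned 'KF', offset=10
After 8 (seek(22, SET)): offset=22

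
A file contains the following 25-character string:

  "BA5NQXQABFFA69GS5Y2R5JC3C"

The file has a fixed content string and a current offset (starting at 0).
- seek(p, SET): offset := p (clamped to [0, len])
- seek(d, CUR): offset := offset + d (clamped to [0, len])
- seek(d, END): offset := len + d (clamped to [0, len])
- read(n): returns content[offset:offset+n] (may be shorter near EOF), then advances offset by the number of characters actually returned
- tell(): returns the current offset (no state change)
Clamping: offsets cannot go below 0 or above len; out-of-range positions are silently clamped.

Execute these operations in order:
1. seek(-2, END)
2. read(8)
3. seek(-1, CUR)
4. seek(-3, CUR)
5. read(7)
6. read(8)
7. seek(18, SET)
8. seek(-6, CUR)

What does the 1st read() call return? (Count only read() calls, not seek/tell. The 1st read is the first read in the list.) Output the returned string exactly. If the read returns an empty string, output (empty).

After 1 (seek(-2, END)): offset=23
After 2 (read(8)): returned '3C', offset=25
After 3 (seek(-1, CUR)): offset=24
After 4 (seek(-3, CUR)): offset=21
After 5 (read(7)): returned 'JC3C', offset=25
After 6 (read(8)): returned '', offset=25
After 7 (seek(18, SET)): offset=18
After 8 (seek(-6, CUR)): offset=12

Answer: 3C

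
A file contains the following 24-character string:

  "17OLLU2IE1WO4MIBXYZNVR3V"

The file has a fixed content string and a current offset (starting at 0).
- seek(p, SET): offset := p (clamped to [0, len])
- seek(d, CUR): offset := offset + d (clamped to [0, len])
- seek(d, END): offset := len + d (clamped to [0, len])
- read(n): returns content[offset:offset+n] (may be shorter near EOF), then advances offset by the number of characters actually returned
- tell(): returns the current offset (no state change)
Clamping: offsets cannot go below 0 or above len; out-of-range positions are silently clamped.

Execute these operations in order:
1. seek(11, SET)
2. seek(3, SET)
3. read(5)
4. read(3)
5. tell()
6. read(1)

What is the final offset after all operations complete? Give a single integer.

After 1 (seek(11, SET)): offset=11
After 2 (seek(3, SET)): offset=3
After 3 (read(5)): returned 'LLU2I', offset=8
After 4 (read(3)): returned 'E1W', offset=11
After 5 (tell()): offset=11
After 6 (read(1)): returned 'O', offset=12

Answer: 12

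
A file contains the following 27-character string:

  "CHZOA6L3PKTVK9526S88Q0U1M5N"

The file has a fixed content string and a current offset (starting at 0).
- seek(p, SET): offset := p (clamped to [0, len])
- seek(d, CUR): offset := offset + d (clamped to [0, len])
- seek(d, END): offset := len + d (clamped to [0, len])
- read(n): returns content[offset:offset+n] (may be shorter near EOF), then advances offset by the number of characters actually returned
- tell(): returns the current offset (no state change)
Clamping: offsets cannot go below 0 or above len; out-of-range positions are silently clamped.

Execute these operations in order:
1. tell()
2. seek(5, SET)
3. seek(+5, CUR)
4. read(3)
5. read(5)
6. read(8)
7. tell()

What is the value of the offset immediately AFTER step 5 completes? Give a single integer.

Answer: 18

Derivation:
After 1 (tell()): offset=0
After 2 (seek(5, SET)): offset=5
After 3 (seek(+5, CUR)): offset=10
After 4 (read(3)): returned 'TVK', offset=13
After 5 (read(5)): returned '9526S', offset=18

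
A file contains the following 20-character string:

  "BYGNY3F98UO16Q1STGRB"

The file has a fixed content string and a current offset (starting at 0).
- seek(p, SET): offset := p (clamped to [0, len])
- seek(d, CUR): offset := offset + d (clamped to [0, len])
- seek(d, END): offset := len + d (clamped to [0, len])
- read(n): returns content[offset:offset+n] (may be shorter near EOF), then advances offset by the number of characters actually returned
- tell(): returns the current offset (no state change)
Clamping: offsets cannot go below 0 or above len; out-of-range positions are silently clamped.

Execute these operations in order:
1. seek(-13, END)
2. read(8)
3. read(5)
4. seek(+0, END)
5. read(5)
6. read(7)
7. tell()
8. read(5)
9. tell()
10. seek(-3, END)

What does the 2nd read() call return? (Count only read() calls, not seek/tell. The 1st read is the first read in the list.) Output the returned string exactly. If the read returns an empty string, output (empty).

Answer: STGRB

Derivation:
After 1 (seek(-13, END)): offset=7
After 2 (read(8)): returned '98UO16Q1', offset=15
After 3 (read(5)): returned 'STGRB', offset=20
After 4 (seek(+0, END)): offset=20
After 5 (read(5)): returned '', offset=20
After 6 (read(7)): returned '', offset=20
After 7 (tell()): offset=20
After 8 (read(5)): returned '', offset=20
After 9 (tell()): offset=20
After 10 (seek(-3, END)): offset=17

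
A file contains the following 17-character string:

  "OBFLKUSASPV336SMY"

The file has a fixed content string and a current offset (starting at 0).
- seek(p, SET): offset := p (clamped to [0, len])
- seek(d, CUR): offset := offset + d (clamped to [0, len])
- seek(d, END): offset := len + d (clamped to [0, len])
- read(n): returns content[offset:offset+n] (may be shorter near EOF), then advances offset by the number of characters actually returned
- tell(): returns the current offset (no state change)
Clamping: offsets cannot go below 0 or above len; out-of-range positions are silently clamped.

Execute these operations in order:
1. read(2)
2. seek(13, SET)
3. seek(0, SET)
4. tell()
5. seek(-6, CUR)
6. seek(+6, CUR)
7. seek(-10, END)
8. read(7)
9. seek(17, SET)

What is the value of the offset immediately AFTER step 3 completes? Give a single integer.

Answer: 0

Derivation:
After 1 (read(2)): returned 'OB', offset=2
After 2 (seek(13, SET)): offset=13
After 3 (seek(0, SET)): offset=0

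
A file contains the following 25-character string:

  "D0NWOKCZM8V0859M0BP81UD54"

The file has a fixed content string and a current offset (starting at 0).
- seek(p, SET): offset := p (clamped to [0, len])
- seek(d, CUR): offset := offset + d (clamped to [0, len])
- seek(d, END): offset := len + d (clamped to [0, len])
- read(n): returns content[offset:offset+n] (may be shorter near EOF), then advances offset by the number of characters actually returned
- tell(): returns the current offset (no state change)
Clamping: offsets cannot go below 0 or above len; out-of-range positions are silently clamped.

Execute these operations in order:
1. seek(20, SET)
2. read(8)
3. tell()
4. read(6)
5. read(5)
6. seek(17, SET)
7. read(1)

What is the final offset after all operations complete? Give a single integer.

Answer: 18

Derivation:
After 1 (seek(20, SET)): offset=20
After 2 (read(8)): returned '1UD54', offset=25
After 3 (tell()): offset=25
After 4 (read(6)): returned '', offset=25
After 5 (read(5)): returned '', offset=25
After 6 (seek(17, SET)): offset=17
After 7 (read(1)): returned 'B', offset=18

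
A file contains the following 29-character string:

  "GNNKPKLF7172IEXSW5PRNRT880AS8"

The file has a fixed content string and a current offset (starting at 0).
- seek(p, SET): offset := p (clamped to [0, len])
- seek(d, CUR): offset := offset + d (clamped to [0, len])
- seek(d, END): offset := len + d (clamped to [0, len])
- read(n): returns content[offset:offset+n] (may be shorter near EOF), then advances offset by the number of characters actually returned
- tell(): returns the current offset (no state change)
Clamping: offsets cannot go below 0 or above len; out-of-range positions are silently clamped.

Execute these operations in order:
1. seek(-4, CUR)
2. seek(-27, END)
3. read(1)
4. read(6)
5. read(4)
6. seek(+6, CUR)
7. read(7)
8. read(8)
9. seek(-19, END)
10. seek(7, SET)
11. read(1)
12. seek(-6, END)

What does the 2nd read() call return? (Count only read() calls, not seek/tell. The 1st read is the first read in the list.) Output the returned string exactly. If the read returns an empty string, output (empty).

After 1 (seek(-4, CUR)): offset=0
After 2 (seek(-27, END)): offset=2
After 3 (read(1)): returned 'N', offset=3
After 4 (read(6)): returned 'KPKLF7', offset=9
After 5 (read(4)): returned '172I', offset=13
After 6 (seek(+6, CUR)): offset=19
After 7 (read(7)): returned 'RNRT880', offset=26
After 8 (read(8)): returned 'AS8', offset=29
After 9 (seek(-19, END)): offset=10
After 10 (seek(7, SET)): offset=7
After 11 (read(1)): returned 'F', offset=8
After 12 (seek(-6, END)): offset=23

Answer: KPKLF7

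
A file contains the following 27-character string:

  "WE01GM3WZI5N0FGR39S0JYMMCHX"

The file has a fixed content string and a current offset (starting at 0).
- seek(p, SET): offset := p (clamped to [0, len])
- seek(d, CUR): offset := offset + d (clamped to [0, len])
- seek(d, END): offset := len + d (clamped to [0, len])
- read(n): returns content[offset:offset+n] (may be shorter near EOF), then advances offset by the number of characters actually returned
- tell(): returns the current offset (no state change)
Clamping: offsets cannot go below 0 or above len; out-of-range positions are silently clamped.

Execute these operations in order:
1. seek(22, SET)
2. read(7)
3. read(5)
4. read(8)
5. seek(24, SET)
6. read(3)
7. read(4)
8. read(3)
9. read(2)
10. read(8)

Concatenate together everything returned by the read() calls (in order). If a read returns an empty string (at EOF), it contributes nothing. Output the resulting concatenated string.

Answer: MMCHXCHX

Derivation:
After 1 (seek(22, SET)): offset=22
After 2 (read(7)): returned 'MMCHX', offset=27
After 3 (read(5)): returned '', offset=27
After 4 (read(8)): returned '', offset=27
After 5 (seek(24, SET)): offset=24
After 6 (read(3)): returned 'CHX', offset=27
After 7 (read(4)): returned '', offset=27
After 8 (read(3)): returned '', offset=27
After 9 (read(2)): returned '', offset=27
After 10 (read(8)): returned '', offset=27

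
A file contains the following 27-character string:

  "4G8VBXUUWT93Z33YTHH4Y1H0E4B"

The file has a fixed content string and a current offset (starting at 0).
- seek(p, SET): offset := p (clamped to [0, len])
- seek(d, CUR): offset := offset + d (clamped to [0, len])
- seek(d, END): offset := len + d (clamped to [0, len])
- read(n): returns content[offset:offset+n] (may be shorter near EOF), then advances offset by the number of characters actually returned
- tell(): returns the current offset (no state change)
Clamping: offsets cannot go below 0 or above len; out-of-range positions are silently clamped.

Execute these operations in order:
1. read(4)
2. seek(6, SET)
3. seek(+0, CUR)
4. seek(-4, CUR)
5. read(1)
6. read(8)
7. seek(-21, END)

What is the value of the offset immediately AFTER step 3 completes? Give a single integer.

After 1 (read(4)): returned '4G8V', offset=4
After 2 (seek(6, SET)): offset=6
After 3 (seek(+0, CUR)): offset=6

Answer: 6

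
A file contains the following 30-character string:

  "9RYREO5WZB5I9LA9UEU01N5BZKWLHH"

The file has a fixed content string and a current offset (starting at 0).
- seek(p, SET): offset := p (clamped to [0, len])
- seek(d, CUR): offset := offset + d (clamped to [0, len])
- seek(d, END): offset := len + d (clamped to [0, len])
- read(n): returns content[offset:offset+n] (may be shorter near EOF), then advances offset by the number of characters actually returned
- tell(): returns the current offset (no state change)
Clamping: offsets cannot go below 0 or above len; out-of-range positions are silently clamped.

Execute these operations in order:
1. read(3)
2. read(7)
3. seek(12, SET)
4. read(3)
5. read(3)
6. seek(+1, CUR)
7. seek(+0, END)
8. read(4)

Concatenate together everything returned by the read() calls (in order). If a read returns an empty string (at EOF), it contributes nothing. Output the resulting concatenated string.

After 1 (read(3)): returned '9RY', offset=3
After 2 (read(7)): returned 'REO5WZB', offset=10
After 3 (seek(12, SET)): offset=12
After 4 (read(3)): returned '9LA', offset=15
After 5 (read(3)): returned '9UE', offset=18
After 6 (seek(+1, CUR)): offset=19
After 7 (seek(+0, END)): offset=30
After 8 (read(4)): returned '', offset=30

Answer: 9RYREO5WZB9LA9UE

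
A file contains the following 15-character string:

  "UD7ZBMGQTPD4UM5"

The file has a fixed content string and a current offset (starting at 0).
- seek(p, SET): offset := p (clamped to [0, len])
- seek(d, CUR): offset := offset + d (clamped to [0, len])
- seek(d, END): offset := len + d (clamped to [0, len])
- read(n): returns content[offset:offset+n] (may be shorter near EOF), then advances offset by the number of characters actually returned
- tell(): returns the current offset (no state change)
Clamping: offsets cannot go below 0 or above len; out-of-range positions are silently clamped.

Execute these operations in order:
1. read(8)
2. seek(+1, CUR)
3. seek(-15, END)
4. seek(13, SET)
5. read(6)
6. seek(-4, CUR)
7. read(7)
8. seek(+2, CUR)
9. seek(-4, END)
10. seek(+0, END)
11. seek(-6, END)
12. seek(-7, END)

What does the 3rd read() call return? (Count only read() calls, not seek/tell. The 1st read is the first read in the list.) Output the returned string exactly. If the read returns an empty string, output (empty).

Answer: 4UM5

Derivation:
After 1 (read(8)): returned 'UD7ZBMGQ', offset=8
After 2 (seek(+1, CUR)): offset=9
After 3 (seek(-15, END)): offset=0
After 4 (seek(13, SET)): offset=13
After 5 (read(6)): returned 'M5', offset=15
After 6 (seek(-4, CUR)): offset=11
After 7 (read(7)): returned '4UM5', offset=15
After 8 (seek(+2, CUR)): offset=15
After 9 (seek(-4, END)): offset=11
After 10 (seek(+0, END)): offset=15
After 11 (seek(-6, END)): offset=9
After 12 (seek(-7, END)): offset=8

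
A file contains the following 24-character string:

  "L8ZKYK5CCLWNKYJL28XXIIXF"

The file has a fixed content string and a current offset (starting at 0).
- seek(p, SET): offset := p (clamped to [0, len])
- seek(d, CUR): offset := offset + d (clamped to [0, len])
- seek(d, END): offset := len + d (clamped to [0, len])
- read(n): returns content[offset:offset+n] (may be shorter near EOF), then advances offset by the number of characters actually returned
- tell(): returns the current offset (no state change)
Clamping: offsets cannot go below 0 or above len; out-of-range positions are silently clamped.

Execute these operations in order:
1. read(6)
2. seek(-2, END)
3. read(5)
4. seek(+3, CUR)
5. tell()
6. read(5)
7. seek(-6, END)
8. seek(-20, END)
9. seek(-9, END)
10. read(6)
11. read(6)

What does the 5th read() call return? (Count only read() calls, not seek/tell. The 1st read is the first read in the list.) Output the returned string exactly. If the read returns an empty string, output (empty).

After 1 (read(6)): returned 'L8ZKYK', offset=6
After 2 (seek(-2, END)): offset=22
After 3 (read(5)): returned 'XF', offset=24
After 4 (seek(+3, CUR)): offset=24
After 5 (tell()): offset=24
After 6 (read(5)): returned '', offset=24
After 7 (seek(-6, END)): offset=18
After 8 (seek(-20, END)): offset=4
After 9 (seek(-9, END)): offset=15
After 10 (read(6)): returned 'L28XXI', offset=21
After 11 (read(6)): returned 'IXF', offset=24

Answer: IXF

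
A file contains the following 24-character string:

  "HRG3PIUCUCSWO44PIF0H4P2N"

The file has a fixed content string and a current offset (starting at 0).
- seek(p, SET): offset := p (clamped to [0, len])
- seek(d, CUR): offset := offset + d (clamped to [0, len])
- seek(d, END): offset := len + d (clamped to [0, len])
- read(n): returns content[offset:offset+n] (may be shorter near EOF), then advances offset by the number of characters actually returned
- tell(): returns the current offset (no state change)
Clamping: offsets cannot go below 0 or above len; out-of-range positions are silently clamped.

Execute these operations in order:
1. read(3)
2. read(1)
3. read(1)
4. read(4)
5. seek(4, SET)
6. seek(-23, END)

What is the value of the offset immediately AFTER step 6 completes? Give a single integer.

After 1 (read(3)): returned 'HRG', offset=3
After 2 (read(1)): returned '3', offset=4
After 3 (read(1)): returned 'P', offset=5
After 4 (read(4)): returned 'IUCU', offset=9
After 5 (seek(4, SET)): offset=4
After 6 (seek(-23, END)): offset=1

Answer: 1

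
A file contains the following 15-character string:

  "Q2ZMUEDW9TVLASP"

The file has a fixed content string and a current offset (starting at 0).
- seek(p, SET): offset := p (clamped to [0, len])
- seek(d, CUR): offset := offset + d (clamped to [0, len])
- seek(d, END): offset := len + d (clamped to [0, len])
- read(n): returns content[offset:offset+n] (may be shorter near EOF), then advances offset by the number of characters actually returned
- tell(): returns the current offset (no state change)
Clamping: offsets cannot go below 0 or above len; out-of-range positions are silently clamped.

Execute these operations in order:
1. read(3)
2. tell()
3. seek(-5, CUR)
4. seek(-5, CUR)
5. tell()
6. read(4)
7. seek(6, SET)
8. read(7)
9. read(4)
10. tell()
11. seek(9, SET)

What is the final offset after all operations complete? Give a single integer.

Answer: 9

Derivation:
After 1 (read(3)): returned 'Q2Z', offset=3
After 2 (tell()): offset=3
After 3 (seek(-5, CUR)): offset=0
After 4 (seek(-5, CUR)): offset=0
After 5 (tell()): offset=0
After 6 (read(4)): returned 'Q2ZM', offset=4
After 7 (seek(6, SET)): offset=6
After 8 (read(7)): returned 'DW9TVLA', offset=13
After 9 (read(4)): returned 'SP', offset=15
After 10 (tell()): offset=15
After 11 (seek(9, SET)): offset=9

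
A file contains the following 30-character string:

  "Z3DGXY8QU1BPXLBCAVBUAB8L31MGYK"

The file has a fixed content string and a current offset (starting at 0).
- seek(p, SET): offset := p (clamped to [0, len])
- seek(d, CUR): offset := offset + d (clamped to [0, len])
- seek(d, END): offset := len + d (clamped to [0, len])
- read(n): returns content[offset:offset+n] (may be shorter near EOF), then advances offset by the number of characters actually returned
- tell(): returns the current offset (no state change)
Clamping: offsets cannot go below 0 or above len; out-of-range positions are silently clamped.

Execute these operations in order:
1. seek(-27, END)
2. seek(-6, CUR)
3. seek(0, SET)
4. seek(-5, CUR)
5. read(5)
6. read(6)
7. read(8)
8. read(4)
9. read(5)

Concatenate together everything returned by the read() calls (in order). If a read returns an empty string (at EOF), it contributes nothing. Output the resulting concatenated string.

After 1 (seek(-27, END)): offset=3
After 2 (seek(-6, CUR)): offset=0
After 3 (seek(0, SET)): offset=0
After 4 (seek(-5, CUR)): offset=0
After 5 (read(5)): returned 'Z3DGX', offset=5
After 6 (read(6)): returned 'Y8QU1B', offset=11
After 7 (read(8)): returned 'PXLBCAVB', offset=19
After 8 (read(4)): returned 'UAB8', offset=23
After 9 (read(5)): returned 'L31MG', offset=28

Answer: Z3DGXY8QU1BPXLBCAVBUAB8L31MG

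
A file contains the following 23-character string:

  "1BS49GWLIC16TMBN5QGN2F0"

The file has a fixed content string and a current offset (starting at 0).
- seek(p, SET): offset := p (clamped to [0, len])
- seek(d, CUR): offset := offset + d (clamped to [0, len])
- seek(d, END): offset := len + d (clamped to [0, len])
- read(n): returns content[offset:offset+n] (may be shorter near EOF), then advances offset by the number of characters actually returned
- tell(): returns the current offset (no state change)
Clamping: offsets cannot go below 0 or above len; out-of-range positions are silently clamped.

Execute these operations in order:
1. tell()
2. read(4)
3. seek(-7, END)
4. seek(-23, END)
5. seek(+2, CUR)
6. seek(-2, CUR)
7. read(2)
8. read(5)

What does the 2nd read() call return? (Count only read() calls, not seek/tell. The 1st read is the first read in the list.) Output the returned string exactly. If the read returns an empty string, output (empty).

After 1 (tell()): offset=0
After 2 (read(4)): returned '1BS4', offset=4
After 3 (seek(-7, END)): offset=16
After 4 (seek(-23, END)): offset=0
After 5 (seek(+2, CUR)): offset=2
After 6 (seek(-2, CUR)): offset=0
After 7 (read(2)): returned '1B', offset=2
After 8 (read(5)): returned 'S49GW', offset=7

Answer: 1B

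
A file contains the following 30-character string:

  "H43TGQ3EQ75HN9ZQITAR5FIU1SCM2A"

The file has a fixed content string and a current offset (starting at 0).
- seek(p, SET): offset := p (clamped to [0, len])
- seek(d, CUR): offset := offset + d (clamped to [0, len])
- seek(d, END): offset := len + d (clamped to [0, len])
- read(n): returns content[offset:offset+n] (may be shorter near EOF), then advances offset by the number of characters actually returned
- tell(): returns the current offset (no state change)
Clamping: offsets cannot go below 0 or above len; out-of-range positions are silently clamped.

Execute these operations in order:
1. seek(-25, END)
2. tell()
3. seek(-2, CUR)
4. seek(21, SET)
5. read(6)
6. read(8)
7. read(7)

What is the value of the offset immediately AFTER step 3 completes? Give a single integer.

After 1 (seek(-25, END)): offset=5
After 2 (tell()): offset=5
After 3 (seek(-2, CUR)): offset=3

Answer: 3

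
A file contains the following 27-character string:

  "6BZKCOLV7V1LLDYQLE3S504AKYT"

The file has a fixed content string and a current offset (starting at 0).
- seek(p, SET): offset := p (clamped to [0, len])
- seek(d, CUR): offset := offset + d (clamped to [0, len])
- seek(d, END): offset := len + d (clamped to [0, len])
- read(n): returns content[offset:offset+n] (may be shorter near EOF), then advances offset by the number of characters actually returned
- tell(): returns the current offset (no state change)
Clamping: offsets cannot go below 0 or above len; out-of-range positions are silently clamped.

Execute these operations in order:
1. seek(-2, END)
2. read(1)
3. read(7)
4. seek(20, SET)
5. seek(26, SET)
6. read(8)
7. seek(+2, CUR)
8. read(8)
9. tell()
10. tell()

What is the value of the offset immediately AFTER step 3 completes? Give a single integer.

Answer: 27

Derivation:
After 1 (seek(-2, END)): offset=25
After 2 (read(1)): returned 'Y', offset=26
After 3 (read(7)): returned 'T', offset=27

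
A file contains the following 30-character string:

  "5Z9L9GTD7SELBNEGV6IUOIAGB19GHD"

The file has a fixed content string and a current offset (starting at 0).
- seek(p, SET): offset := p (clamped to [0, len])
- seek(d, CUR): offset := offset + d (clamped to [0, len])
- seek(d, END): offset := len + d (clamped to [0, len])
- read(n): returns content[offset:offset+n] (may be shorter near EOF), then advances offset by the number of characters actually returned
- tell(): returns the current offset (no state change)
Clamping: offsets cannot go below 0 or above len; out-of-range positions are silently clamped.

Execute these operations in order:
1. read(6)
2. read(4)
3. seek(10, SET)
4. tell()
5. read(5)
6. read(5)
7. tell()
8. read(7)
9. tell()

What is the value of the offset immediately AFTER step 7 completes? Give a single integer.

Answer: 20

Derivation:
After 1 (read(6)): returned '5Z9L9G', offset=6
After 2 (read(4)): returned 'TD7S', offset=10
After 3 (seek(10, SET)): offset=10
After 4 (tell()): offset=10
After 5 (read(5)): returned 'ELBNE', offset=15
After 6 (read(5)): returned 'GV6IU', offset=20
After 7 (tell()): offset=20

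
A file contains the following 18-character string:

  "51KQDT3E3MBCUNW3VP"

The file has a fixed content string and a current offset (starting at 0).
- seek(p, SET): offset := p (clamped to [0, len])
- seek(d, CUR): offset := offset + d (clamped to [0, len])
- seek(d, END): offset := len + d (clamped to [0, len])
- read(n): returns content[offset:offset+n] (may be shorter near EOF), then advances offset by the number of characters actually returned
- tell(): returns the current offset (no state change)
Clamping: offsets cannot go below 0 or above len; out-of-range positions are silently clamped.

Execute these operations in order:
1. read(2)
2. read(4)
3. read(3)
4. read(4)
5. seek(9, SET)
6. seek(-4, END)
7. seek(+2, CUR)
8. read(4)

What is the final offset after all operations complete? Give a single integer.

After 1 (read(2)): returned '51', offset=2
After 2 (read(4)): returned 'KQDT', offset=6
After 3 (read(3)): returned '3E3', offset=9
After 4 (read(4)): returned 'MBCU', offset=13
After 5 (seek(9, SET)): offset=9
After 6 (seek(-4, END)): offset=14
After 7 (seek(+2, CUR)): offset=16
After 8 (read(4)): returned 'VP', offset=18

Answer: 18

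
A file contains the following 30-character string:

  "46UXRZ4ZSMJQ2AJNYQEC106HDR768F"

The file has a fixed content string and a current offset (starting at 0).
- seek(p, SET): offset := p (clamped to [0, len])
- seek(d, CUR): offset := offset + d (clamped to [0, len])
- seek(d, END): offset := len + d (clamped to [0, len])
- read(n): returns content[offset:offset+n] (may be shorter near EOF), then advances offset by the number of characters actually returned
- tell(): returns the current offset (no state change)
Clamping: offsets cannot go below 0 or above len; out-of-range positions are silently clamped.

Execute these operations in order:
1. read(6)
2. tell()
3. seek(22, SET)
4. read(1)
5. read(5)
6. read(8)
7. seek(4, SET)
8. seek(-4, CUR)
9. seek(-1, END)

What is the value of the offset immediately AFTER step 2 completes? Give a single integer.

Answer: 6

Derivation:
After 1 (read(6)): returned '46UXRZ', offset=6
After 2 (tell()): offset=6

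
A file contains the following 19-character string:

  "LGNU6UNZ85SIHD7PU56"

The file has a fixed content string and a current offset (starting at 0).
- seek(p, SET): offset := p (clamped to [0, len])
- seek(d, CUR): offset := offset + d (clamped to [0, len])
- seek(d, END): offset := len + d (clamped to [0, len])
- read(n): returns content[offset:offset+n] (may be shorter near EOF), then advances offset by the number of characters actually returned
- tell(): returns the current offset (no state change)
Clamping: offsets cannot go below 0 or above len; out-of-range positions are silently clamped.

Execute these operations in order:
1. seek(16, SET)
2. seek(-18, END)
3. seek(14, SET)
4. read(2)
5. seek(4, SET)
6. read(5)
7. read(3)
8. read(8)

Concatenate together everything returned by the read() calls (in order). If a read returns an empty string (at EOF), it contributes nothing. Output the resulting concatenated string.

Answer: 7P6UNZ85SIHD7PU56

Derivation:
After 1 (seek(16, SET)): offset=16
After 2 (seek(-18, END)): offset=1
After 3 (seek(14, SET)): offset=14
After 4 (read(2)): returned '7P', offset=16
After 5 (seek(4, SET)): offset=4
After 6 (read(5)): returned '6UNZ8', offset=9
After 7 (read(3)): returned '5SI', offset=12
After 8 (read(8)): returned 'HD7PU56', offset=19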